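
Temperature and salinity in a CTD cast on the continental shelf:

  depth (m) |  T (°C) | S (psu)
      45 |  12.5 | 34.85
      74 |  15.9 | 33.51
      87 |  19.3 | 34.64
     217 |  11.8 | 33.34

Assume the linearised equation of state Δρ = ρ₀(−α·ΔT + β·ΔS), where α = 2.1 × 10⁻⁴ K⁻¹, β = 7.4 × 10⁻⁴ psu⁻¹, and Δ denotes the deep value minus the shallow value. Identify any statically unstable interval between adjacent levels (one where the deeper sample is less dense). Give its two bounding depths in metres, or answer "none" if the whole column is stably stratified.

Evaluate Δρ/ρ₀ = −αΔT + βΔS across each adjacent pair:
  45–74 m: −αΔT+βΔS = −(2.1 × 10⁻⁴)(+3.4)+(7.4 × 10⁻⁴)(-1.34) = -1.7 × 10⁻³ → UNSTABLE
  74–87 m: −αΔT+βΔS = −(2.1 × 10⁻⁴)(+3.4)+(7.4 × 10⁻⁴)(+1.13) = 1.2 × 10⁻⁴ → stable
  87–217 m: −αΔT+βΔS = −(2.1 × 10⁻⁴)(-7.5)+(7.4 × 10⁻⁴)(-1.30) = 6.1 × 10⁻⁴ → stable
The 45–74 m interval has Δρ < 0: lighter water underlies denser water.

45–74 m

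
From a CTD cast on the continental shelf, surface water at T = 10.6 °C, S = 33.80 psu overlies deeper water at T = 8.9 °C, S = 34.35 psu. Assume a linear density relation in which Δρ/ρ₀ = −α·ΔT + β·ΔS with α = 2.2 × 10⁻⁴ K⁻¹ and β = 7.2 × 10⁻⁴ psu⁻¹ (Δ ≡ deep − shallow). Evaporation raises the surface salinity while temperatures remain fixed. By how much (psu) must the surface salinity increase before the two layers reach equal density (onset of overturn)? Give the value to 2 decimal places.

1.07 psu

Neutral buoyancy requires −α(T_deep − T_surf) + β(S_deep − S_surf′) = 0.
S_surf′ = S_deep − (α/β)·ΔT = 34.35 − (2.2 × 10⁻⁴/7.2 × 10⁻⁴)·(-1.7) = 34.8694 psu.
Increase required: 34.8694 − 33.80 = 1.0694 psu.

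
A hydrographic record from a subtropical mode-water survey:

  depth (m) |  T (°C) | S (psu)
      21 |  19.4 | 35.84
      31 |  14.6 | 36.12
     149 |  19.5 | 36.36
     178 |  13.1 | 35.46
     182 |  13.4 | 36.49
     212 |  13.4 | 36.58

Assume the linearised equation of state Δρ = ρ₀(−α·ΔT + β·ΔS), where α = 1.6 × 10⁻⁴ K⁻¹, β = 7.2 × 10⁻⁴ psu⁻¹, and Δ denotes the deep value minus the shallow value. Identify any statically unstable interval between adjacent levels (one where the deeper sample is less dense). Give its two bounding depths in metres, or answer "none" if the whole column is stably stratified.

Evaluate Δρ/ρ₀ = −αΔT + βΔS across each adjacent pair:
  21–31 m: −αΔT+βΔS = −(1.6 × 10⁻⁴)(-4.8)+(7.2 × 10⁻⁴)(+0.28) = 9.7 × 10⁻⁴ → stable
  31–149 m: −αΔT+βΔS = −(1.6 × 10⁻⁴)(+4.9)+(7.2 × 10⁻⁴)(+0.24) = -6.1 × 10⁻⁴ → UNSTABLE
  149–178 m: −αΔT+βΔS = −(1.6 × 10⁻⁴)(-6.4)+(7.2 × 10⁻⁴)(-0.90) = 3.8 × 10⁻⁴ → stable
  178–182 m: −αΔT+βΔS = −(1.6 × 10⁻⁴)(+0.3)+(7.2 × 10⁻⁴)(+1.03) = 6.9 × 10⁻⁴ → stable
  182–212 m: −αΔT+βΔS = −(1.6 × 10⁻⁴)(+0.0)+(7.2 × 10⁻⁴)(+0.09) = 6.5 × 10⁻⁵ → stable
The 31–149 m interval has Δρ < 0: lighter water underlies denser water.

31–149 m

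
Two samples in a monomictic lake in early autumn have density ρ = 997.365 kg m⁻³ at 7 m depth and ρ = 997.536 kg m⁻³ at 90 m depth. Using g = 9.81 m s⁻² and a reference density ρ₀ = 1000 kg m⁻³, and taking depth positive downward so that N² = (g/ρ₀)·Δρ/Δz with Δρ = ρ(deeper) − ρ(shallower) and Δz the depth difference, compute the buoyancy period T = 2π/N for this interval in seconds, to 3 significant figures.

Δρ = 997.536 − 997.365 = 0.171 kg m⁻³ over Δz = 90 − 7 = 83 m.
N² = (9.81/1000) × (0.171/83) = 2.0211 × 10⁻⁵ s⁻².
N = √(2.0211 × 10⁻⁵) = 4.4957 × 10⁻³ rad s⁻¹, so T = 2π/N = 1.3976 × 10³ s ≈ 1.40 × 10³ s.

1.40 × 10³ s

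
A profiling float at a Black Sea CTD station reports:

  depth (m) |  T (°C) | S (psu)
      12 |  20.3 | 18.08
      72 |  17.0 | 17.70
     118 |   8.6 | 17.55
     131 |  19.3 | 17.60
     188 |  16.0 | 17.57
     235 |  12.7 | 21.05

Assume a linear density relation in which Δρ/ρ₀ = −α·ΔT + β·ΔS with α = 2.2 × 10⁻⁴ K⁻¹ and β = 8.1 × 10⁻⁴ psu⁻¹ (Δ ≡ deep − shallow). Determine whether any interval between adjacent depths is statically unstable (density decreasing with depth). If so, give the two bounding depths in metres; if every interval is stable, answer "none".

Evaluate Δρ/ρ₀ = −αΔT + βΔS across each adjacent pair:
  12–72 m: −αΔT+βΔS = −(2.2 × 10⁻⁴)(-3.3)+(8.1 × 10⁻⁴)(-0.38) = 4.2 × 10⁻⁴ → stable
  72–118 m: −αΔT+βΔS = −(2.2 × 10⁻⁴)(-8.4)+(8.1 × 10⁻⁴)(-0.15) = 1.7 × 10⁻³ → stable
  118–131 m: −αΔT+βΔS = −(2.2 × 10⁻⁴)(+10.7)+(8.1 × 10⁻⁴)(+0.05) = -2.3 × 10⁻³ → UNSTABLE
  131–188 m: −αΔT+βΔS = −(2.2 × 10⁻⁴)(-3.3)+(8.1 × 10⁻⁴)(-0.03) = 7.0 × 10⁻⁴ → stable
  188–235 m: −αΔT+βΔS = −(2.2 × 10⁻⁴)(-3.3)+(8.1 × 10⁻⁴)(+3.48) = 3.5 × 10⁻³ → stable
The 118–131 m interval has Δρ < 0: lighter water underlies denser water.

118–131 m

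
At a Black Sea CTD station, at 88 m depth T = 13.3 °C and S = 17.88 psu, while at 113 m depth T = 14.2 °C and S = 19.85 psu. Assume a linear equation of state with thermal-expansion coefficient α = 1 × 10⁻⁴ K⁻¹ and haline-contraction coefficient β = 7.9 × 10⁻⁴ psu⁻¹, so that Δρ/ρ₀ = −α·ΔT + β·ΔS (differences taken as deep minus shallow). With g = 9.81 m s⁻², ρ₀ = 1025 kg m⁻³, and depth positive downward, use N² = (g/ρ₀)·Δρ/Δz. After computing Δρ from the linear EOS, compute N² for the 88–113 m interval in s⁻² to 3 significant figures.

ΔT = +0.9 K, ΔS = +1.97 psu (deep − shallow).
Δρ/ρ₀ = −αΔT + βΔS = -9.00 × 10⁻⁵ + 1.5563 × 10⁻³ = 1.4663 × 10⁻³, so Δρ ≈ 1.503 kg m⁻³.
N² = (g/ρ₀)·Δρ/Δz = g·(Δρ/ρ₀)/Δz = 9.81 × 1.4663 × 10⁻³ / 25 = 5.7538 × 10⁻⁴ s⁻² ≈ 5.75 × 10⁻⁴ s⁻².

5.75 × 10⁻⁴ s⁻²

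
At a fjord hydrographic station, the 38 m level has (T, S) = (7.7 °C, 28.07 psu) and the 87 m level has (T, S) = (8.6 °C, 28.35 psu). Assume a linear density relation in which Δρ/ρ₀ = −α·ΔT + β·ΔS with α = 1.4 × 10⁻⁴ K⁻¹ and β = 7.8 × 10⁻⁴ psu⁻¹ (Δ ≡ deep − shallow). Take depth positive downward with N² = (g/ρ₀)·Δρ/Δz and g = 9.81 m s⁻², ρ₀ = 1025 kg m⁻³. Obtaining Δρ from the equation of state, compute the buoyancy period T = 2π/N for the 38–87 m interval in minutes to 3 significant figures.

24.3 min

ΔT = +0.9 K, ΔS = +0.28 psu (deep − shallow).
Δρ/ρ₀ = −αΔT + βΔS = -1.26 × 10⁻⁴ + 2.184 × 10⁻⁴ = 9.24 × 10⁻⁵, so Δρ ≈ 0.09471 kg m⁻³.
N² = (g/ρ₀)·Δρ/Δz = g·(Δρ/ρ₀)/Δz = 9.81 × 9.24 × 10⁻⁵ / 49 = 1.8499 × 10⁻⁵ s⁻².
N = √(1.8499 × 10⁻⁵) = 4.3010 × 10⁻³ rad s⁻¹ → T = 2π/N = 1.4609 × 10³ s = 24.348 min ≈ 24.3 min.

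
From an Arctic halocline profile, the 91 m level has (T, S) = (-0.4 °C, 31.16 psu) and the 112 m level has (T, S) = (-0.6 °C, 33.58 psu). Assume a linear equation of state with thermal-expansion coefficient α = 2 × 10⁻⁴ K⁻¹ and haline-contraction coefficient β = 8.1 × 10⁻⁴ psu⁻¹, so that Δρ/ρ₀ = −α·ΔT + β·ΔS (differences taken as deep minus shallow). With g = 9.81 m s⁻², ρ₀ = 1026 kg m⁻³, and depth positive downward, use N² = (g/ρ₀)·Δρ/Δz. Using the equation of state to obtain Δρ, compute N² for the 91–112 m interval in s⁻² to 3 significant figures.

9.34 × 10⁻⁴ s⁻²

ΔT = -0.2 K, ΔS = +2.42 psu (deep − shallow).
Δρ/ρ₀ = −αΔT + βΔS = 4.00 × 10⁻⁵ + 1.9602 × 10⁻³ = 2.0002 × 10⁻³, so Δρ ≈ 2.052 kg m⁻³.
N² = (g/ρ₀)·Δρ/Δz = g·(Δρ/ρ₀)/Δz = 9.81 × 2.0002 × 10⁻³ / 21 = 9.3438 × 10⁻⁴ s⁻² ≈ 9.34 × 10⁻⁴ s⁻².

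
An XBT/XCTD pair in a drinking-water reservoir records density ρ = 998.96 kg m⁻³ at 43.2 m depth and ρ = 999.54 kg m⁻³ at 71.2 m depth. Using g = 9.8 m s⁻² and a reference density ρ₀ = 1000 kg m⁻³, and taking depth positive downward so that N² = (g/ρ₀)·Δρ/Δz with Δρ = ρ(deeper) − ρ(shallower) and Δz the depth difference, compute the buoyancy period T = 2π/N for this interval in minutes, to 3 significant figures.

Δρ = 999.54 − 998.96 = 0.58 kg m⁻³ over Δz = 71.2 − 43.2 = 28 m.
N² = (9.8/1000) × (0.58/28) = 2.0300 × 10⁻⁴ s⁻².
N = √(2.0300 × 10⁻⁴) = 0.014248 rad s⁻¹, so T = 2π/N = 440.99 s = 7.3498 min ≈ 7.35 min.
A positive N² confirms static stability across the interval.

7.35 min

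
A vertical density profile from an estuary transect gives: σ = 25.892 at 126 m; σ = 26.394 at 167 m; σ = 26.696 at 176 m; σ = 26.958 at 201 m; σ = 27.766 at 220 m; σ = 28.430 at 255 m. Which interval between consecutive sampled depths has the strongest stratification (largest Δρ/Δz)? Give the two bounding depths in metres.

201–220 m

Compute the density gradient over each adjacent pair:
  126–167 m: Δρ/Δz = 0.502/41 = 0.012 kg m⁻⁴
  167–176 m: Δρ/Δz = 0.302/9 = 0.034 kg m⁻⁴
  176–201 m: Δρ/Δz = 0.262/25 = 0.010 kg m⁻⁴
  201–220 m: Δρ/Δz = 0.808/19 = 0.043 kg m⁻⁴
  220–255 m: Δρ/Δz = 0.664/35 = 0.019 kg m⁻⁴
The largest gradient is in the 201–220 m interval — the pycnocline.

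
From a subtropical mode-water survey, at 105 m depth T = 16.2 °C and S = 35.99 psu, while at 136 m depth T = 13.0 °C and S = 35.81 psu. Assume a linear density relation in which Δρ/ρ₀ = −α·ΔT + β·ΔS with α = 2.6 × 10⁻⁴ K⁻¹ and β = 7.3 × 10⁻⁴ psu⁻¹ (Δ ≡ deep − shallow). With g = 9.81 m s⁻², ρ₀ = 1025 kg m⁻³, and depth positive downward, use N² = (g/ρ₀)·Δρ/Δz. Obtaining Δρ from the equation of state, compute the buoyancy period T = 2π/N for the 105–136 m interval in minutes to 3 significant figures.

ΔT = -3.2 K, ΔS = -0.18 psu (deep − shallow).
Δρ/ρ₀ = −αΔT + βΔS = 8.32 × 10⁻⁴ − 1.314 × 10⁻⁴ = 7.006 × 10⁻⁴, so Δρ ≈ 0.7181 kg m⁻³.
N² = (g/ρ₀)·Δρ/Δz = g·(Δρ/ρ₀)/Δz = 9.81 × 7.006 × 10⁻⁴ / 31 = 2.2171 × 10⁻⁴ s⁻².
N = √(2.2171 × 10⁻⁴) = 0.014890 rad s⁻¹ → T = 2π/N = 421.97 s = 7.0328 min ≈ 7.03 min.

7.03 min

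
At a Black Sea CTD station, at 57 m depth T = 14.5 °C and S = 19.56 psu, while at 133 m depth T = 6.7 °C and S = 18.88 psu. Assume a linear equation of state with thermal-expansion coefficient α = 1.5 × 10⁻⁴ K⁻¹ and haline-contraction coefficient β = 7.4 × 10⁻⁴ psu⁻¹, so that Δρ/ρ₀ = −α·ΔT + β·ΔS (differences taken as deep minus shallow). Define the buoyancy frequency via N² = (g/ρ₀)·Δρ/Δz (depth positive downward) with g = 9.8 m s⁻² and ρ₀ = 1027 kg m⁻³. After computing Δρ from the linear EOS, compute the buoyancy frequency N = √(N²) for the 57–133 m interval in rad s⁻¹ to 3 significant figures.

ΔT = -7.8 K, ΔS = -0.68 psu (deep − shallow).
Δρ/ρ₀ = −αΔT + βΔS = 1.17 × 10⁻³ − 5.032 × 10⁻⁴ = 6.668 × 10⁻⁴, so Δρ ≈ 0.6848 kg m⁻³.
N² = (g/ρ₀)·Δρ/Δz = g·(Δρ/ρ₀)/Δz = 9.8 × 6.668 × 10⁻⁴ / 76 = 8.5982 × 10⁻⁵ s⁻².
N = √(8.5982 × 10⁻⁵) = 9.2726 × 10⁻³ rad s⁻¹ ≈ 9.27 × 10⁻³ rad s⁻¹.

9.27 × 10⁻³ rad s⁻¹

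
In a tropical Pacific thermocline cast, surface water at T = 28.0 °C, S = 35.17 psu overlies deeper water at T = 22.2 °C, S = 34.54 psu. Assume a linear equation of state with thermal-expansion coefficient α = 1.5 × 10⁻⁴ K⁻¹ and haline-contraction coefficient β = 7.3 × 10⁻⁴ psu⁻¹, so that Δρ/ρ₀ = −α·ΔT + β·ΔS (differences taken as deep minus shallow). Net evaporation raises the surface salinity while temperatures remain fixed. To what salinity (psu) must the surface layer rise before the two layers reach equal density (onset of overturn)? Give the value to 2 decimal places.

Neutral buoyancy requires −α(T_deep − T_surf) + β(S_deep − S_surf′) = 0.
S_surf′ = S_deep − (α/β)·ΔT = 34.54 − (1.5 × 10⁻⁴/7.3 × 10⁻⁴)·(-5.8) = 35.7318 psu.
Increase required: 35.7318 − 35.17 = 0.5618 psu.

35.73 psu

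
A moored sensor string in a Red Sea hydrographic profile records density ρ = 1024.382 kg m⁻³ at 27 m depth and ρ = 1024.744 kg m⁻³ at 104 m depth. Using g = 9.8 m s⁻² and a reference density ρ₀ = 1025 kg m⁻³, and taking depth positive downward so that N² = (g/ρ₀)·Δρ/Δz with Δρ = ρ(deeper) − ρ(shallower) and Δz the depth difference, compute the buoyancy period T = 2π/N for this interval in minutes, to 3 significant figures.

15.6 min

Δρ = 1024.744 − 1024.382 = 0.362 kg m⁻³ over Δz = 104 − 27 = 77 m.
N² = (9.8/1025) × (0.362/77) = 4.4949 × 10⁻⁵ s⁻².
N = √(4.4949 × 10⁻⁵) = 6.7044 × 10⁻³ rad s⁻¹, so T = 2π/N = 937.17 s = 15.619 min ≈ 15.6 min.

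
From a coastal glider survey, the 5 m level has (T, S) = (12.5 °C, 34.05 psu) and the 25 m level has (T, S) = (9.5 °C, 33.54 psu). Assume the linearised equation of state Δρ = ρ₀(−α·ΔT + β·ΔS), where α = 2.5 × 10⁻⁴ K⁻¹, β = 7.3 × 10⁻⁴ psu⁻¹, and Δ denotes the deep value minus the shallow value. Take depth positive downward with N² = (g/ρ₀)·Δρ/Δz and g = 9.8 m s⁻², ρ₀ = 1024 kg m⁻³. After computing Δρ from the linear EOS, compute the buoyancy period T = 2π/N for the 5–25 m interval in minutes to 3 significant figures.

ΔT = -3.0 K, ΔS = -0.51 psu (deep − shallow).
Δρ/ρ₀ = −αΔT + βΔS = 7.50 × 10⁻⁴ − 3.723 × 10⁻⁴ = 3.777 × 10⁻⁴, so Δρ ≈ 0.3868 kg m⁻³.
N² = (g/ρ₀)·Δρ/Δz = g·(Δρ/ρ₀)/Δz = 9.8 × 3.777 × 10⁻⁴ / 20 = 1.8507 × 10⁻⁴ s⁻².
N = √(1.8507 × 10⁻⁴) = 0.013604 rad s⁻¹ → T = 2π/N = 461.86 s = 7.6977 min ≈ 7.70 min.

7.70 min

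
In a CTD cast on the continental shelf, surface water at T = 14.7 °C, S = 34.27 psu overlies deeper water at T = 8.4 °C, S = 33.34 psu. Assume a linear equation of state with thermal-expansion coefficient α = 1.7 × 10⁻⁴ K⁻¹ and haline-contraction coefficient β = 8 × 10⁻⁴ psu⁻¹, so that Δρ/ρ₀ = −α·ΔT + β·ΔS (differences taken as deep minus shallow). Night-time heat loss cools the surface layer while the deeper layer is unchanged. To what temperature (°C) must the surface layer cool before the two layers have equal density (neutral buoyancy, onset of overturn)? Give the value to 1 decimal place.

12.8 °C

Neutral buoyancy requires Δρ = 0, i.e. −α(T_deep − T_surf′) + β(S_deep − S_surf) = 0.
T_surf′ = T_deep − (β/α)·ΔS = 8.4 − (8 × 10⁻⁴/1.7 × 10⁻⁴)·(-0.93) = 12.776 °C.
Cooling required: 14.7 − (12.776) = 1.924 °C.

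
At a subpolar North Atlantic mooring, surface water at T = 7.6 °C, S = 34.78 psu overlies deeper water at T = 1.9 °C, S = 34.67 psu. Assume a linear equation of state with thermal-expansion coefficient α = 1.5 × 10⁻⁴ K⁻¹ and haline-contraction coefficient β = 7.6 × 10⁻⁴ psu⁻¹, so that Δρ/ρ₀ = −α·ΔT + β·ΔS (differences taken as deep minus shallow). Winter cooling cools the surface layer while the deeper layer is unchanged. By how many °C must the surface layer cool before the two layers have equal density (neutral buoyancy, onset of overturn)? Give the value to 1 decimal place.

Neutral buoyancy requires Δρ = 0, i.e. −α(T_deep − T_surf′) + β(S_deep − S_surf) = 0.
T_surf′ = T_deep − (β/α)·ΔS = 1.9 − (7.6 × 10⁻⁴/1.5 × 10⁻⁴)·(-0.11) = 2.457 °C.
Cooling required: 7.6 − (2.457) = 5.143 °C.

5.1 °C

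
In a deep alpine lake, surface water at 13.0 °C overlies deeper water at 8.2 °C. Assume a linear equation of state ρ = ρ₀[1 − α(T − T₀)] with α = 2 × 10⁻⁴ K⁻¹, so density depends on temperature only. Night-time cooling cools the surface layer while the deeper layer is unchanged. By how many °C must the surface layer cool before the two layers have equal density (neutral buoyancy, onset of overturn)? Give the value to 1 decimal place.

With temperature the only control, equal density requires T_surf′ = T_deep.
T_surf′ = 8.2 °C.
Cooling required: 13.0 − 8.2 = 4.8 °C.

4.8 °C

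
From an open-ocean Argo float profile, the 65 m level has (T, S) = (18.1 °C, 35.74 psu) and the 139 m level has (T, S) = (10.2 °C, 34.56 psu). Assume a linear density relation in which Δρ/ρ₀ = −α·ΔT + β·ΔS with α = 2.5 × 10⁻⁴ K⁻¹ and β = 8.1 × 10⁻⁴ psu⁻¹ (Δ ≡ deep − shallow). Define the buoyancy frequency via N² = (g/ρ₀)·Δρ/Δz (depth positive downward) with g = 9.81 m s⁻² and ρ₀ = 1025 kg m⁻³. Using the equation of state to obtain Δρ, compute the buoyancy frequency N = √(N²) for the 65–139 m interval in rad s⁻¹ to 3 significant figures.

0.0116 rad s⁻¹

ΔT = -7.9 K, ΔS = -1.18 psu (deep − shallow).
Δρ/ρ₀ = −αΔT + βΔS = 1.975 × 10⁻³ − 9.558 × 10⁻⁴ = 1.0192 × 10⁻³, so Δρ ≈ 1.045 kg m⁻³.
N² = (g/ρ₀)·Δρ/Δz = g·(Δρ/ρ₀)/Δz = 9.81 × 1.0192 × 10⁻³ / 74 = 1.3511 × 10⁻⁴ s⁻².
N = √(1.3511 × 10⁻⁴) = 0.011624 rad s⁻¹ ≈ 0.0116 rad s⁻¹.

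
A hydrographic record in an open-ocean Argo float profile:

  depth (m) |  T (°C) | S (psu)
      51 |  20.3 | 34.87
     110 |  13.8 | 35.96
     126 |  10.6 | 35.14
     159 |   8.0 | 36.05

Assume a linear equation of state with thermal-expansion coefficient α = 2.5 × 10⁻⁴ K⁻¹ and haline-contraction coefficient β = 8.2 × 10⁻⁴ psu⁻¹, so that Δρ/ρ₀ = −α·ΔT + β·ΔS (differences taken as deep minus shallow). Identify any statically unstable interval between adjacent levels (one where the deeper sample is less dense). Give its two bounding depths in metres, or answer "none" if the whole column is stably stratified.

Evaluate Δρ/ρ₀ = −αΔT + βΔS across each adjacent pair:
  51–110 m: −αΔT+βΔS = −(2.5 × 10⁻⁴)(-6.5)+(8.2 × 10⁻⁴)(+1.09) = 2.5 × 10⁻³ → stable
  110–126 m: −αΔT+βΔS = −(2.5 × 10⁻⁴)(-3.2)+(8.2 × 10⁻⁴)(-0.82) = 1.3 × 10⁻⁴ → stable
  126–159 m: −αΔT+βΔS = −(2.5 × 10⁻⁴)(-2.6)+(8.2 × 10⁻⁴)(+0.91) = 1.4 × 10⁻³ → stable
Every interval has Δρ > 0: the column is stably stratified throughout.

none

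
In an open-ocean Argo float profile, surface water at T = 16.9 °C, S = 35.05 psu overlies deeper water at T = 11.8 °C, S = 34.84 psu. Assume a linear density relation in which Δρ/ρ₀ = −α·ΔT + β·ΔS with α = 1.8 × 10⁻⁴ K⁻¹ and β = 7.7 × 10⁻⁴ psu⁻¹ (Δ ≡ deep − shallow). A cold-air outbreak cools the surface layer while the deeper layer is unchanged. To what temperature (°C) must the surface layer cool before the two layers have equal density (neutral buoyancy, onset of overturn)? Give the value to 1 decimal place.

Neutral buoyancy requires Δρ = 0, i.e. −α(T_deep − T_surf′) + β(S_deep − S_surf) = 0.
T_surf′ = T_deep − (β/α)·ΔS = 11.8 − (7.7 × 10⁻⁴/1.8 × 10⁻⁴)·(-0.21) = 12.698 °C.
Cooling required: 16.9 − (12.698) = 4.202 °C.

12.7 °C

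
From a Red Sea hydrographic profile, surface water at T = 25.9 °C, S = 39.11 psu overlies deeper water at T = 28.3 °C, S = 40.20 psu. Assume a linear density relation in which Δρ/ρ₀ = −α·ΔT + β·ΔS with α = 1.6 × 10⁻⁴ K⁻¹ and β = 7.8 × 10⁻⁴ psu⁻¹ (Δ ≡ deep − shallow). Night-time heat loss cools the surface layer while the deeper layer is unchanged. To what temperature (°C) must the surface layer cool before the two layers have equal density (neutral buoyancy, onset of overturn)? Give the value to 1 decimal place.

23.0 °C

Neutral buoyancy requires Δρ = 0, i.e. −α(T_deep − T_surf′) + β(S_deep − S_surf) = 0.
T_surf′ = T_deep − (β/α)·ΔS = 28.3 − (7.8 × 10⁻⁴/1.6 × 10⁻⁴)·(+1.09) = 22.986 °C.
Cooling required: 25.9 − (22.986) = 2.914 °C.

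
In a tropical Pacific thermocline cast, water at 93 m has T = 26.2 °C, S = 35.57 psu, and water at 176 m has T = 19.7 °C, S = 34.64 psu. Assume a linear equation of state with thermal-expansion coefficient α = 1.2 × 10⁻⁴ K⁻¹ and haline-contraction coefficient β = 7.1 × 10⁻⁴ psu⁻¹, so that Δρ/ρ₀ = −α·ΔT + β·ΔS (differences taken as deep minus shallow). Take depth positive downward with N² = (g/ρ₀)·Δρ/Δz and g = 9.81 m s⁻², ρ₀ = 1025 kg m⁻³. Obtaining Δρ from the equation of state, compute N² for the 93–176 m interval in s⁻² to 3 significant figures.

ΔT = -6.5 K, ΔS = -0.93 psu (deep − shallow).
Δρ/ρ₀ = −αΔT + βΔS = 7.80 × 10⁻⁴ − 6.603 × 10⁻⁴ = 1.197 × 10⁻⁴, so Δρ ≈ 0.1227 kg m⁻³.
N² = (g/ρ₀)·Δρ/Δz = g·(Δρ/ρ₀)/Δz = 9.81 × 1.197 × 10⁻⁴ / 83 = 1.4148 × 10⁻⁵ s⁻² ≈ 1.41 × 10⁻⁵ s⁻².

1.41 × 10⁻⁵ s⁻²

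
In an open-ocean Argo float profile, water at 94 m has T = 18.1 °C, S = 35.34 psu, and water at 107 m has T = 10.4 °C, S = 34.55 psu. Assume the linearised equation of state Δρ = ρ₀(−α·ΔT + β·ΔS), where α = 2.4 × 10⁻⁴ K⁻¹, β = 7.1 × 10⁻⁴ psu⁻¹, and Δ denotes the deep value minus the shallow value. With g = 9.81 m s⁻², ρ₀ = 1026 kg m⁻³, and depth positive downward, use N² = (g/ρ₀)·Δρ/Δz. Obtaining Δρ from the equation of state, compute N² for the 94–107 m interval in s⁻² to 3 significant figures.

9.71 × 10⁻⁴ s⁻²

ΔT = -7.7 K, ΔS = -0.79 psu (deep − shallow).
Δρ/ρ₀ = −αΔT + βΔS = 1.848 × 10⁻³ − 5.609 × 10⁻⁴ = 1.2871 × 10⁻³, so Δρ ≈ 1.321 kg m⁻³.
N² = (g/ρ₀)·Δρ/Δz = g·(Δρ/ρ₀)/Δz = 9.81 × 1.2871 × 10⁻³ / 13 = 9.7127 × 10⁻⁴ s⁻² ≈ 9.71 × 10⁻⁴ s⁻².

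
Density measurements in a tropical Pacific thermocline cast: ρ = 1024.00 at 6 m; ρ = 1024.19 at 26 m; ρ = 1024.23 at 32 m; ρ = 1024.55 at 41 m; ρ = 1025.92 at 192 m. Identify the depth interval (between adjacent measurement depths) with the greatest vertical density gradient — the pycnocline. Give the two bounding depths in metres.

Compute the density gradient over each adjacent pair:
  6–26 m: Δρ/Δz = 0.19/20 = 9.5 × 10⁻³ kg m⁻⁴
  26–32 m: Δρ/Δz = 0.04/6 = 6.7 × 10⁻³ kg m⁻⁴
  32–41 m: Δρ/Δz = 0.32/9 = 0.036 kg m⁻⁴
  41–192 m: Δρ/Δz = 1.37/151 = 9.1 × 10⁻³ kg m⁻⁴
The largest gradient is in the 32–41 m interval — the pycnocline.

32–41 m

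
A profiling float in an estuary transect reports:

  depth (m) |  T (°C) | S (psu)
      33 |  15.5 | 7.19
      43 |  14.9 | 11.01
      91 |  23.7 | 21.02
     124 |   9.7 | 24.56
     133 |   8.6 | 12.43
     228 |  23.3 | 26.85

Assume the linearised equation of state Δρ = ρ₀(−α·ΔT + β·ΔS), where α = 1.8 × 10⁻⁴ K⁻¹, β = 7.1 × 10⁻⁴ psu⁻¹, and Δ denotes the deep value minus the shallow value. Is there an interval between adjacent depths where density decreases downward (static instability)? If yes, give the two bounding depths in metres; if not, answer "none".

Evaluate Δρ/ρ₀ = −αΔT + βΔS across each adjacent pair:
  33–43 m: −αΔT+βΔS = −(1.8 × 10⁻⁴)(-0.6)+(7.1 × 10⁻⁴)(+3.82) = 2.8 × 10⁻³ → stable
  43–91 m: −αΔT+βΔS = −(1.8 × 10⁻⁴)(+8.8)+(7.1 × 10⁻⁴)(+10.01) = 5.5 × 10⁻³ → stable
  91–124 m: −αΔT+βΔS = −(1.8 × 10⁻⁴)(-14.0)+(7.1 × 10⁻⁴)(+3.54) = 5.0 × 10⁻³ → stable
  124–133 m: −αΔT+βΔS = −(1.8 × 10⁻⁴)(-1.1)+(7.1 × 10⁻⁴)(-12.13) = -8.4 × 10⁻³ → UNSTABLE
  133–228 m: −αΔT+βΔS = −(1.8 × 10⁻⁴)(+14.7)+(7.1 × 10⁻⁴)(+14.42) = 7.6 × 10⁻³ → stable
The 124–133 m interval has Δρ < 0: lighter water underlies denser water.

124–133 m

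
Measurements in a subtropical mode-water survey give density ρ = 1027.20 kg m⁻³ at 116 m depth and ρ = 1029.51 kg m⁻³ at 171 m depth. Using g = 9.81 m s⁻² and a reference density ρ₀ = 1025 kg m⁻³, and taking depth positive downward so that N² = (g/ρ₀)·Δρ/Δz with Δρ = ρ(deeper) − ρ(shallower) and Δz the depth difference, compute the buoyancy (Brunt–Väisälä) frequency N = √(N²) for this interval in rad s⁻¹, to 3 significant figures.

0.0200 rad s⁻¹

Δρ = 1029.51 − 1027.20 = 2.31 kg m⁻³ over Δz = 171 − 116 = 55 m.
N² = (9.81/1025) × (2.31/55) = 4.0197 × 10⁻⁴ s⁻².
N = √(4.0197 × 10⁻⁴) = 0.020049 rad s⁻¹ ≈ 0.0200 rad s⁻¹.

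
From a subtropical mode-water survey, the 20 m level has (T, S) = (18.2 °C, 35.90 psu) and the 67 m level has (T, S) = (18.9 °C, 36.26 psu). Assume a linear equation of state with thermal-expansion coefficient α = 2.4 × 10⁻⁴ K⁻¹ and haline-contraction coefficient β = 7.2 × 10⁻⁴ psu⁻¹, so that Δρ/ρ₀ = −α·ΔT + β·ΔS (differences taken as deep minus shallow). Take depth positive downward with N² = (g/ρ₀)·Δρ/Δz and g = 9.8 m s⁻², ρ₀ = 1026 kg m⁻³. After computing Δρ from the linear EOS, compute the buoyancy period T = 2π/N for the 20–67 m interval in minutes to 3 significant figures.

24.0 min

ΔT = +0.7 K, ΔS = +0.36 psu (deep − shallow).
Δρ/ρ₀ = −αΔT + βΔS = -1.68 × 10⁻⁴ + 2.592 × 10⁻⁴ = 9.12 × 10⁻⁵, so Δρ ≈ 0.09357 kg m⁻³.
N² = (g/ρ₀)·Δρ/Δz = g·(Δρ/ρ₀)/Δz = 9.8 × 9.12 × 10⁻⁵ / 47 = 1.9016 × 10⁻⁵ s⁻².
N = √(1.9016 × 10⁻⁵) = 4.3607 × 10⁻³ rad s⁻¹ → T = 2π/N = 1.4409 × 10³ s = 24.015 min ≈ 24.0 min.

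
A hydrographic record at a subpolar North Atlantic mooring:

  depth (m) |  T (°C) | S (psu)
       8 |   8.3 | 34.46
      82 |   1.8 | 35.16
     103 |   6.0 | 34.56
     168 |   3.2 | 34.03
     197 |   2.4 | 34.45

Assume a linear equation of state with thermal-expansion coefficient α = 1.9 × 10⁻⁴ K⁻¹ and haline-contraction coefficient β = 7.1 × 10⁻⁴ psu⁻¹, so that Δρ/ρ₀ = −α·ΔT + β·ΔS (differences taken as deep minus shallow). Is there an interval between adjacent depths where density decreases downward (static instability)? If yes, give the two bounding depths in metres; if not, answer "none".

Evaluate Δρ/ρ₀ = −αΔT + βΔS across each adjacent pair:
  8–82 m: −αΔT+βΔS = −(1.9 × 10⁻⁴)(-6.5)+(7.1 × 10⁻⁴)(+0.70) = 1.7 × 10⁻³ → stable
  82–103 m: −αΔT+βΔS = −(1.9 × 10⁻⁴)(+4.2)+(7.1 × 10⁻⁴)(-0.60) = -1.2 × 10⁻³ → UNSTABLE
  103–168 m: −αΔT+βΔS = −(1.9 × 10⁻⁴)(-2.8)+(7.1 × 10⁻⁴)(-0.53) = 1.6 × 10⁻⁴ → stable
  168–197 m: −αΔT+βΔS = −(1.9 × 10⁻⁴)(-0.8)+(7.1 × 10⁻⁴)(+0.42) = 4.5 × 10⁻⁴ → stable
The 82–103 m interval has Δρ < 0: lighter water underlies denser water.

82–103 m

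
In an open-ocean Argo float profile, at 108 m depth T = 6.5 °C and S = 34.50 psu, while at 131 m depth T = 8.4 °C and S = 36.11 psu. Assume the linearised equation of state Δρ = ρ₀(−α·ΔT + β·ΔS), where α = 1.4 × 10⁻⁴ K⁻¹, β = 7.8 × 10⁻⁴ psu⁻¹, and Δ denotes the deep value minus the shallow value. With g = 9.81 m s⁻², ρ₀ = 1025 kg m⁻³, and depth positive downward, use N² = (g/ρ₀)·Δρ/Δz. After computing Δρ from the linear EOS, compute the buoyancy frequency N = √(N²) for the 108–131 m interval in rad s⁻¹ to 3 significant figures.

0.0205 rad s⁻¹

ΔT = +1.9 K, ΔS = +1.61 psu (deep − shallow).
Δρ/ρ₀ = −αΔT + βΔS = -2.66 × 10⁻⁴ + 1.2558 × 10⁻³ = 9.898 × 10⁻⁴, so Δρ ≈ 1.015 kg m⁻³.
N² = (g/ρ₀)·Δρ/Δz = g·(Δρ/ρ₀)/Δz = 9.81 × 9.898 × 10⁻⁴ / 23 = 4.2217 × 10⁻⁴ s⁻².
N = √(4.2217 × 10⁻⁴) = 0.020547 rad s⁻¹ ≈ 0.0205 rad s⁻¹.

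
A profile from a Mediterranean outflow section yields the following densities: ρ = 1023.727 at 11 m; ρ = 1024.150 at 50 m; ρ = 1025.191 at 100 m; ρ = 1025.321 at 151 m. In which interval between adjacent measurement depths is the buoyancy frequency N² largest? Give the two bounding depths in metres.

50–100 m

Compute the density gradient over each adjacent pair:
  11–50 m: Δρ/Δz = 0.423/39 = 0.011 kg m⁻⁴
  50–100 m: Δρ/Δz = 1.041/50 = 0.021 kg m⁻⁴
  100–151 m: Δρ/Δz = 0.130/51 = 2.5 × 10⁻³ kg m⁻⁴
The largest gradient is in the 50–100 m interval — the pycnocline.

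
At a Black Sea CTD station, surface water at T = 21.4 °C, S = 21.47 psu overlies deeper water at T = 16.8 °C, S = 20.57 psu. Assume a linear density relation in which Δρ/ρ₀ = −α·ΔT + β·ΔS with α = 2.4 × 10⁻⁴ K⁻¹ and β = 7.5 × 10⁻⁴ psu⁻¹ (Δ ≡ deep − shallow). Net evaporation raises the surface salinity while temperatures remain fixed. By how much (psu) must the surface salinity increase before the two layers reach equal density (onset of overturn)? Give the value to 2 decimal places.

0.57 psu

Neutral buoyancy requires −α(T_deep − T_surf) + β(S_deep − S_surf′) = 0.
S_surf′ = S_deep − (α/β)·ΔT = 20.57 − (2.4 × 10⁻⁴/7.5 × 10⁻⁴)·(-4.6) = 22.0420 psu.
Increase required: 22.0420 − 21.47 = 0.5720 psu.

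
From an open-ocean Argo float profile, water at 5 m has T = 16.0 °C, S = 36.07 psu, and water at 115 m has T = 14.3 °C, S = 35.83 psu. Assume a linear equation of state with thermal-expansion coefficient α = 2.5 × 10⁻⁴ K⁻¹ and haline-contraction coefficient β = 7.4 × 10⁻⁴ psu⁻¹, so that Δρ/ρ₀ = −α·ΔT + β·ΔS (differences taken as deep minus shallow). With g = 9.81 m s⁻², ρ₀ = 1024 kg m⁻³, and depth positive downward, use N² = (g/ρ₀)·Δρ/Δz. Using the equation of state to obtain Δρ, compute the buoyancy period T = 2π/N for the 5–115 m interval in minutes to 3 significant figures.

ΔT = -1.7 K, ΔS = -0.24 psu (deep − shallow).
Δρ/ρ₀ = −αΔT + βΔS = 4.25 × 10⁻⁴ − 1.776 × 10⁻⁴ = 2.474 × 10⁻⁴, so Δρ ≈ 0.2533 kg m⁻³.
N² = (g/ρ₀)·Δρ/Δz = g·(Δρ/ρ₀)/Δz = 9.81 × 2.474 × 10⁻⁴ / 110 = 2.2064 × 10⁻⁵ s⁻².
N = √(2.2064 × 10⁻⁵) = 4.6972 × 10⁻³ rad s⁻¹ → T = 2π/N = 1.3376 × 10³ s = 22.293 min ≈ 22.3 min.

22.3 min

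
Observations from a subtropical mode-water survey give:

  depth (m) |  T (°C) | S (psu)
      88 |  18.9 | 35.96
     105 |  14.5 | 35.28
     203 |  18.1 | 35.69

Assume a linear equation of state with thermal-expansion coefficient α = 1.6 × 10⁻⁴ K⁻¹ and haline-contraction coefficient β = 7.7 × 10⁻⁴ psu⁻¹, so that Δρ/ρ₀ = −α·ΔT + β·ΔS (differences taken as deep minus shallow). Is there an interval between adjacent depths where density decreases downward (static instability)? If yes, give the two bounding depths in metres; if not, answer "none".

Evaluate Δρ/ρ₀ = −αΔT + βΔS across each adjacent pair:
  88–105 m: −αΔT+βΔS = −(1.6 × 10⁻⁴)(-4.4)+(7.7 × 10⁻⁴)(-0.68) = 1.8 × 10⁻⁴ → stable
  105–203 m: −αΔT+βΔS = −(1.6 × 10⁻⁴)(+3.6)+(7.7 × 10⁻⁴)(+0.41) = -2.6 × 10⁻⁴ → UNSTABLE
The 105–203 m interval has Δρ < 0: lighter water underlies denser water.

105–203 m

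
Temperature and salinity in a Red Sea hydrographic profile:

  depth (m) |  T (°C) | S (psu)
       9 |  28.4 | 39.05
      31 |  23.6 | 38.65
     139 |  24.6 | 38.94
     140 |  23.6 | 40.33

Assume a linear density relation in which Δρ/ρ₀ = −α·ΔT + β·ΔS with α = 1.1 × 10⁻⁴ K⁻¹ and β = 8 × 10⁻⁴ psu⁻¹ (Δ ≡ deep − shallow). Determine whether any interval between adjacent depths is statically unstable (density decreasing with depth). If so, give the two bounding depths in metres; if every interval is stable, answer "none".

Evaluate Δρ/ρ₀ = −αΔT + βΔS across each adjacent pair:
  9–31 m: −αΔT+βΔS = −(1.1 × 10⁻⁴)(-4.8)+(8 × 10⁻⁴)(-0.40) = 2.1 × 10⁻⁴ → stable
  31–139 m: −αΔT+βΔS = −(1.1 × 10⁻⁴)(+1.0)+(8 × 10⁻⁴)(+0.29) = 1.2 × 10⁻⁴ → stable
  139–140 m: −αΔT+βΔS = −(1.1 × 10⁻⁴)(-1.0)+(8 × 10⁻⁴)(+1.39) = 1.2 × 10⁻³ → stable
Every interval has Δρ > 0: the column is stably stratified throughout.

none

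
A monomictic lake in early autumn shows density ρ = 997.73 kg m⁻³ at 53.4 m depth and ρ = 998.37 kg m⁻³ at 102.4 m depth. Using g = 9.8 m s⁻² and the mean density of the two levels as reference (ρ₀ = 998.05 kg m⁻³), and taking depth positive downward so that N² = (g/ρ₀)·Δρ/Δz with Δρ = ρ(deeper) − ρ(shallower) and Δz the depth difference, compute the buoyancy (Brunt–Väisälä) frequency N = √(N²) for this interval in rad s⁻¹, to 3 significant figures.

0.0113 rad s⁻¹

Δρ = 998.37 − 997.73 = 0.64 kg m⁻³ over Δz = 102.4 − 53.4 = 49 m.
N² = (9.8/998.05) × (0.64/49) = 1.2825 × 10⁻⁴ s⁻².
N = √(1.2825 × 10⁻⁴) = 0.011325 rad s⁻¹ ≈ 0.0113 rad s⁻¹.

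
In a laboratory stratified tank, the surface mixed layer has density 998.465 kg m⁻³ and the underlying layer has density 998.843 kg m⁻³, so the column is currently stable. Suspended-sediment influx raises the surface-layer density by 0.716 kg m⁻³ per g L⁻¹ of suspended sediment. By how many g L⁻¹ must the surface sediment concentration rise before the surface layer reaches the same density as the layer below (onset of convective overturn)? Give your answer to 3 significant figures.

0.528 g L⁻¹

Density deficit of the surface layer: 998.843 − 998.465 = 0.378 kg m⁻³.
Required change = 0.378 / 0.716 = 0.528 g L⁻¹.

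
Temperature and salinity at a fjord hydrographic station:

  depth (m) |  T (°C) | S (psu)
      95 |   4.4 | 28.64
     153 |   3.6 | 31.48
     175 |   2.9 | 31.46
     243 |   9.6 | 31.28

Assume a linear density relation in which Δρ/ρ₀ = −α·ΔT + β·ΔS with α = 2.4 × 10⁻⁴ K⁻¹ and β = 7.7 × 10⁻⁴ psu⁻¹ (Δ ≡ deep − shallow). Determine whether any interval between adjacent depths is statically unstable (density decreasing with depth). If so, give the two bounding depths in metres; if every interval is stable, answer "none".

175–243 m

Evaluate Δρ/ρ₀ = −αΔT + βΔS across each adjacent pair:
  95–153 m: −αΔT+βΔS = −(2.4 × 10⁻⁴)(-0.8)+(7.7 × 10⁻⁴)(+2.84) = 2.4 × 10⁻³ → stable
  153–175 m: −αΔT+βΔS = −(2.4 × 10⁻⁴)(-0.7)+(7.7 × 10⁻⁴)(-0.02) = 1.5 × 10⁻⁴ → stable
  175–243 m: −αΔT+βΔS = −(2.4 × 10⁻⁴)(+6.7)+(7.7 × 10⁻⁴)(-0.18) = -1.7 × 10⁻³ → UNSTABLE
The 175–243 m interval has Δρ < 0: lighter water underlies denser water.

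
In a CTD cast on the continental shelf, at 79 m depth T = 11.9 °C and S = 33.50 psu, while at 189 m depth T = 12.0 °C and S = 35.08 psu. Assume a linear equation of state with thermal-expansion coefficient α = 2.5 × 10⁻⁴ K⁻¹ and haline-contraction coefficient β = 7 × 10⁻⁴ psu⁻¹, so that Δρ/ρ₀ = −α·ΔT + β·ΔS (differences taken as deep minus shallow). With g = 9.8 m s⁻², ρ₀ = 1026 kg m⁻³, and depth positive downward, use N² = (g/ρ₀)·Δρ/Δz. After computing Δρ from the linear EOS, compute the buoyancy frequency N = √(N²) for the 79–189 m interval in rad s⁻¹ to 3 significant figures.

ΔT = +0.1 K, ΔS = +1.58 psu (deep − shallow).
Δρ/ρ₀ = −αΔT + βΔS = -2.50 × 10⁻⁵ + 1.106 × 10⁻³ = 1.081 × 10⁻³, so Δρ ≈ 1.109 kg m⁻³.
N² = (g/ρ₀)·Δρ/Δz = g·(Δρ/ρ₀)/Δz = 9.8 × 1.081 × 10⁻³ / 110 = 9.6307 × 10⁻⁵ s⁻².
N = √(9.6307 × 10⁻⁵) = 9.8136 × 10⁻³ rad s⁻¹ ≈ 9.81 × 10⁻³ rad s⁻¹.

9.81 × 10⁻³ rad s⁻¹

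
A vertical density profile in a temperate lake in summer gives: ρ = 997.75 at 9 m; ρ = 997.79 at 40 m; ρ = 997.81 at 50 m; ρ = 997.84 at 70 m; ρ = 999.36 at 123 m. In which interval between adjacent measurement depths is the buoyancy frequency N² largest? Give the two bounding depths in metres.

70–123 m

Compute the density gradient over each adjacent pair:
  9–40 m: Δρ/Δz = 0.04/31 = 1.3 × 10⁻³ kg m⁻⁴
  40–50 m: Δρ/Δz = 0.02/10 = 2.0 × 10⁻³ kg m⁻⁴
  50–70 m: Δρ/Δz = 0.03/20 = 1.5 × 10⁻³ kg m⁻⁴
  70–123 m: Δρ/Δz = 1.52/53 = 0.029 kg m⁻⁴
The largest gradient is in the 70–123 m interval — the pycnocline.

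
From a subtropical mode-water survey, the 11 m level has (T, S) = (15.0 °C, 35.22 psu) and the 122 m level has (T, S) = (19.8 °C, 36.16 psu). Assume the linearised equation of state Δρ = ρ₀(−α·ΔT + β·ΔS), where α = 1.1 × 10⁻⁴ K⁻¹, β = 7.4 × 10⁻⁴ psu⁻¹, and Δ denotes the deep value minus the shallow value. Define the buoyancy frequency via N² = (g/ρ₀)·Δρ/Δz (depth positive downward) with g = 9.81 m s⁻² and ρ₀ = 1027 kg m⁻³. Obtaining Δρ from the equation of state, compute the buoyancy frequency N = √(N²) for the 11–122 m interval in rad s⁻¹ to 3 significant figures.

3.85 × 10⁻³ rad s⁻¹

ΔT = +4.8 K, ΔS = +0.94 psu (deep − shallow).
Δρ/ρ₀ = −αΔT + βΔS = -5.28 × 10⁻⁴ + 6.956 × 10⁻⁴ = 1.676 × 10⁻⁴, so Δρ ≈ 0.1721 kg m⁻³.
N² = (g/ρ₀)·Δρ/Δz = g·(Δρ/ρ₀)/Δz = 9.81 × 1.676 × 10⁻⁴ / 111 = 1.4812 × 10⁻⁵ s⁻².
N = √(1.4812 × 10⁻⁵) = 3.8486 × 10⁻³ rad s⁻¹ ≈ 3.85 × 10⁻³ rad s⁻¹.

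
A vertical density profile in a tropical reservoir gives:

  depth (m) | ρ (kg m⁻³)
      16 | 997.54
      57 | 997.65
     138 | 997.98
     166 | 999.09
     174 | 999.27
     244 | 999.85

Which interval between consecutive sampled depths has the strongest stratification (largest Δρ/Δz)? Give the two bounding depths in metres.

Compute the density gradient over each adjacent pair:
  16–57 m: Δρ/Δz = 0.11/41 = 2.7 × 10⁻³ kg m⁻⁴
  57–138 m: Δρ/Δz = 0.33/81 = 4.1 × 10⁻³ kg m⁻⁴
  138–166 m: Δρ/Δz = 1.11/28 = 0.040 kg m⁻⁴
  166–174 m: Δρ/Δz = 0.18/8 = 0.022 kg m⁻⁴
  174–244 m: Δρ/Δz = 0.58/70 = 8.3 × 10⁻³ kg m⁻⁴
The largest gradient is in the 138–166 m interval — the pycnocline.

138–166 m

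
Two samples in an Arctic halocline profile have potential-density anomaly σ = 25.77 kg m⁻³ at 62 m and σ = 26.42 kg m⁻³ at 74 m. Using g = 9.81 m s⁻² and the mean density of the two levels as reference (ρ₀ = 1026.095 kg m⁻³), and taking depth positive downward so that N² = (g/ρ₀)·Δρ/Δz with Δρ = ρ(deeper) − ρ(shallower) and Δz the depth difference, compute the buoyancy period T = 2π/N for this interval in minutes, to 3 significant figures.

Δρ = 1026.42 − 1025.77 = 0.65 kg m⁻³ over Δz = 74 − 62 = 12 m.
N² = (9.81/1026.095) × (0.65/12) = 5.1786 × 10⁻⁴ s⁻².
N = √(5.1786 × 10⁻⁴) = 0.022757 rad s⁻¹, so T = 2π/N = 276.10 s = 4.6017 min ≈ 4.60 min.

4.60 min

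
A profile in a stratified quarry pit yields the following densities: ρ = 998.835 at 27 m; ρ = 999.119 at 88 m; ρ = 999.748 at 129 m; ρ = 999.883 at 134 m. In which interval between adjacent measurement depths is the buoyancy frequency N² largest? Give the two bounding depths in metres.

Compute the density gradient over each adjacent pair:
  27–88 m: Δρ/Δz = 0.284/61 = 4.7 × 10⁻³ kg m⁻⁴
  88–129 m: Δρ/Δz = 0.629/41 = 0.015 kg m⁻⁴
  129–134 m: Δρ/Δz = 0.135/5 = 0.027 kg m⁻⁴
The largest gradient is in the 129–134 m interval — the pycnocline.

129–134 m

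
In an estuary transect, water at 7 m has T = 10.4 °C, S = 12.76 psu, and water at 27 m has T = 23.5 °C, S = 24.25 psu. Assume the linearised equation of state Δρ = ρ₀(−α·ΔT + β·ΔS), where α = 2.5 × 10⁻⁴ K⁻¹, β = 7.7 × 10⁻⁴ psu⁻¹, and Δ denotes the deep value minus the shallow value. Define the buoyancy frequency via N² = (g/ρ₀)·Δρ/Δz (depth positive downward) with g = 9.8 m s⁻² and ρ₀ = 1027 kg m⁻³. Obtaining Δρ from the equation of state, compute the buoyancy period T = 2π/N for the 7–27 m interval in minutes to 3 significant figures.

2.00 min

ΔT = +13.1 K, ΔS = +11.49 psu (deep − shallow).
Δρ/ρ₀ = −αΔT + βΔS = -3.275 × 10⁻³ + 8.8473 × 10⁻³ = 5.5723 × 10⁻³, so Δρ ≈ 5.723 kg m⁻³.
N² = (g/ρ₀)·Δρ/Δz = g·(Δρ/ρ₀)/Δz = 9.8 × 5.5723 × 10⁻³ / 20 = 2.7304 × 10⁻³ s⁻².
N = √(2.7304 × 10⁻³) = 0.052253 rad s⁻¹ → T = 2π/N = 120.25 s = 2.0042 min ≈ 2.00 min.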